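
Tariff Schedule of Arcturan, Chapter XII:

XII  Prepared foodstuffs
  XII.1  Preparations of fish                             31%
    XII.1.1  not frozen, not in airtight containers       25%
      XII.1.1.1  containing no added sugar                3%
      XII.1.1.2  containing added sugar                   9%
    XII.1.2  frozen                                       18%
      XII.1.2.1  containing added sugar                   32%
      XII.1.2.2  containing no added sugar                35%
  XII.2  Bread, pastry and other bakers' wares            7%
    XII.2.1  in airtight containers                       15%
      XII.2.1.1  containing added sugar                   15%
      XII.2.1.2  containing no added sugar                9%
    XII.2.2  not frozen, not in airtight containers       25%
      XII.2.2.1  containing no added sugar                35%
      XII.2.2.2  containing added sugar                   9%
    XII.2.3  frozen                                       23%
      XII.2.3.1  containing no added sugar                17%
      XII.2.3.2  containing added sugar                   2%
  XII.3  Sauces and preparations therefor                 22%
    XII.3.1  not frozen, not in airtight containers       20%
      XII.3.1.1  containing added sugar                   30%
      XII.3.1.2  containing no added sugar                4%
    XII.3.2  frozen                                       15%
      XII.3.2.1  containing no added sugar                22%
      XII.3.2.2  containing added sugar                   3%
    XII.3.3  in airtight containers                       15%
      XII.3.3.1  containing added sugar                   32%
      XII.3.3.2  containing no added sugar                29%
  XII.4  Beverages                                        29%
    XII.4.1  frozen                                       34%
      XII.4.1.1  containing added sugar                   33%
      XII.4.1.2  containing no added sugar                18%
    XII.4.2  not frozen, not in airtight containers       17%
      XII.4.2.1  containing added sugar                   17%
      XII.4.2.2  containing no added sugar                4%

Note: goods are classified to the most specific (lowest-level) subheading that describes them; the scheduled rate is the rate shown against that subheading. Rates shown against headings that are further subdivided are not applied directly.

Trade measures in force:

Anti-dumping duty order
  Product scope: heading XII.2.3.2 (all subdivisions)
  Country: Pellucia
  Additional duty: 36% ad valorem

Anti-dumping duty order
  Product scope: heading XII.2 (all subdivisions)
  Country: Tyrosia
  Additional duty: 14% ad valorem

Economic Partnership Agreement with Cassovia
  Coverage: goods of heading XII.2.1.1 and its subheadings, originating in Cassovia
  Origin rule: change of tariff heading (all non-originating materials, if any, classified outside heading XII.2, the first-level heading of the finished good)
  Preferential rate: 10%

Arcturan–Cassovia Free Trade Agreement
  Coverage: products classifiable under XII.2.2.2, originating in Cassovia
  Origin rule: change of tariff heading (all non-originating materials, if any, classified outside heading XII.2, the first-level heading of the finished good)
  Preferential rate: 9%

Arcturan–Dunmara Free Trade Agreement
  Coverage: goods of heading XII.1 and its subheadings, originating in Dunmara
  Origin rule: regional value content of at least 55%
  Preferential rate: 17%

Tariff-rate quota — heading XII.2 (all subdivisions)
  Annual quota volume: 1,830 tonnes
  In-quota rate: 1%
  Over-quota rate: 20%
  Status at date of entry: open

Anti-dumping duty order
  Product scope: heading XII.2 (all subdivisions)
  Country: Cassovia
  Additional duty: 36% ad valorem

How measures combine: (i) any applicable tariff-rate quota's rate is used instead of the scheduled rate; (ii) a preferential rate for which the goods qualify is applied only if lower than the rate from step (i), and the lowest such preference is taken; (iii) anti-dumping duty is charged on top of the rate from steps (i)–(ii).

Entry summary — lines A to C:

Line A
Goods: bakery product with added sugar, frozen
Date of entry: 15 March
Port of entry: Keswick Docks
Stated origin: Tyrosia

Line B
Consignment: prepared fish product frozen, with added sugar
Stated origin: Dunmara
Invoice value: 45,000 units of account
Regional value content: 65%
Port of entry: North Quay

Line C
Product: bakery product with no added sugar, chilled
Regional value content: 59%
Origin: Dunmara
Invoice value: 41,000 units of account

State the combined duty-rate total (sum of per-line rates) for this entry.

33%

Line A: bakery product → XII.2; frozen → XII.2.3; with added sugar → XII.2.3.2. Scheduled 2%. quota on XII.2 open → in-quota 1%; anti-dumping (Tyrosia, XII.2): +14%; total 1% + 14% = 15%. → 15%.
Line B: prepared fish product → XII.1; frozen → XII.1.2; with added sugar → XII.1.2.1. Scheduled 32%. Dunmara agreement on XII.1: RVC ≥ 55% → 17% available; preferential 17%. → 17%.
Line C: bakery product → XII.2; chilled → XII.2.2; with no added sugar → XII.2.2.1. Scheduled 35%. quota on XII.2 open → in-quota 1%; Dunmara agreement on XII.1: XII.2.2.1 not covered. → 1%.
Sum: 15% + 17% + 1% = 33%.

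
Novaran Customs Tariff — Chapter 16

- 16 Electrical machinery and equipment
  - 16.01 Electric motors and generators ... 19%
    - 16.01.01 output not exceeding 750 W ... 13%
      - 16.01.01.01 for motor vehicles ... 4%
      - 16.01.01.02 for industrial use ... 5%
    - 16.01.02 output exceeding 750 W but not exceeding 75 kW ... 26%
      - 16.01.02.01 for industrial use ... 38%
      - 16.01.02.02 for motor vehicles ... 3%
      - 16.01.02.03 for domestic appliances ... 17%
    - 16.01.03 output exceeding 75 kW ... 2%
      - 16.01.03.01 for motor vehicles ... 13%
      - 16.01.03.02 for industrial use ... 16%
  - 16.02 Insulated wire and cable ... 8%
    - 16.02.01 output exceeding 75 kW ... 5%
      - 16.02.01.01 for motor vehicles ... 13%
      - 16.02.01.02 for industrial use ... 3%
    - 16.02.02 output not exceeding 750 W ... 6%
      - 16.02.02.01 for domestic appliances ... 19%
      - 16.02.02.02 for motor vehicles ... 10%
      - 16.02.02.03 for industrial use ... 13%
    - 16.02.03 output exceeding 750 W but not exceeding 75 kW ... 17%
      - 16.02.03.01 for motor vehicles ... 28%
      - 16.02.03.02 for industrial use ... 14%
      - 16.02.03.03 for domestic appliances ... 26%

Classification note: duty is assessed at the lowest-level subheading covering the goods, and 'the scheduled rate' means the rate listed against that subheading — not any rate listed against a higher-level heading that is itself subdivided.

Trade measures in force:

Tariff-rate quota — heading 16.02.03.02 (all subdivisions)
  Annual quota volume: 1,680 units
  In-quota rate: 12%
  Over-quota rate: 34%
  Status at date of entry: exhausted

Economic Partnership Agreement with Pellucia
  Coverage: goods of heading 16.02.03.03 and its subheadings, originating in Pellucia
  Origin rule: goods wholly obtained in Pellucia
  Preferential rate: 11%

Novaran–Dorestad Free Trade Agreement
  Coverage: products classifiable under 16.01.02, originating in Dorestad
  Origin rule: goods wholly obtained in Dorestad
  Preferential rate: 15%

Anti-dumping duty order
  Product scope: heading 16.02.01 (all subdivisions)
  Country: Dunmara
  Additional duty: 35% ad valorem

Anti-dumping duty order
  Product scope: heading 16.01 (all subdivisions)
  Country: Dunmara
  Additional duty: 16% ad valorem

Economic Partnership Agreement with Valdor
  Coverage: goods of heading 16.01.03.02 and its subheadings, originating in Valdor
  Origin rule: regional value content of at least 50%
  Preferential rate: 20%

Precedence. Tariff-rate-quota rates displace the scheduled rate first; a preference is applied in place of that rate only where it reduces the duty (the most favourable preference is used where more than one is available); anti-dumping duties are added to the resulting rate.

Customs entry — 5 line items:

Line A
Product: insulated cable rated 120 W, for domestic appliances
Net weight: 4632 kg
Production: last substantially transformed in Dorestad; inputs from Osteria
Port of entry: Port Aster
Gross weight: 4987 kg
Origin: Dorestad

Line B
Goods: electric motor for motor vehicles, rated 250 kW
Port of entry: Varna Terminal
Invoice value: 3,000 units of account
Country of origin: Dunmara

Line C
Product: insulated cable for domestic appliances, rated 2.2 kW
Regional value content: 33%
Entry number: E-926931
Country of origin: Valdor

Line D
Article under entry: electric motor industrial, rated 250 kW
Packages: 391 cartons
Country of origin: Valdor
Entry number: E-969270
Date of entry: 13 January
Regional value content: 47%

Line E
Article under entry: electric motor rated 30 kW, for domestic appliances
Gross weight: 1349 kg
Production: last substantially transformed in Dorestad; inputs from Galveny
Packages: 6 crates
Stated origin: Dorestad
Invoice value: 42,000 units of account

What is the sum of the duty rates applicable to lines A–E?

107%

Line A: insulated cable → 16.02; rated 120 W → 16.02.02; for domestic appliances → 16.02.02.01. Scheduled 19%. Dorestad agreement on 16.01.02: 16.02.02.01 not covered. → 19%.
Line B: electric motor → 16.01; rated 250 kW → 16.01.03; for motor vehicles → 16.01.03.01. Scheduled 13%. anti-dumping (Dunmara, 16.01): +16%; total 13% + 16% = 29%. → 29%.
Line C: insulated cable → 16.02; rated 2.2 kW → 16.02.03; for domestic appliances → 16.02.03.03. Scheduled 26%. Valdor agreement on 16.01.03.02: 16.02.03.03 not covered. → 26%.
Line D: electric motor → 16.01; rated 250 kW → 16.01.03; industrial → 16.01.03.02. Scheduled 16%. Valdor agreement on 16.01.03.02: RVC < 50%. → 16%.
Line E: electric motor → 16.01; rated 30 kW → 16.01.02; for domestic appliances → 16.01.02.03. Scheduled 17%. Dorestad agreement on 16.01.02: not wholly obtained. → 17%.
Sum: 19% + 29% + 26% + 16% + 17% = 107%.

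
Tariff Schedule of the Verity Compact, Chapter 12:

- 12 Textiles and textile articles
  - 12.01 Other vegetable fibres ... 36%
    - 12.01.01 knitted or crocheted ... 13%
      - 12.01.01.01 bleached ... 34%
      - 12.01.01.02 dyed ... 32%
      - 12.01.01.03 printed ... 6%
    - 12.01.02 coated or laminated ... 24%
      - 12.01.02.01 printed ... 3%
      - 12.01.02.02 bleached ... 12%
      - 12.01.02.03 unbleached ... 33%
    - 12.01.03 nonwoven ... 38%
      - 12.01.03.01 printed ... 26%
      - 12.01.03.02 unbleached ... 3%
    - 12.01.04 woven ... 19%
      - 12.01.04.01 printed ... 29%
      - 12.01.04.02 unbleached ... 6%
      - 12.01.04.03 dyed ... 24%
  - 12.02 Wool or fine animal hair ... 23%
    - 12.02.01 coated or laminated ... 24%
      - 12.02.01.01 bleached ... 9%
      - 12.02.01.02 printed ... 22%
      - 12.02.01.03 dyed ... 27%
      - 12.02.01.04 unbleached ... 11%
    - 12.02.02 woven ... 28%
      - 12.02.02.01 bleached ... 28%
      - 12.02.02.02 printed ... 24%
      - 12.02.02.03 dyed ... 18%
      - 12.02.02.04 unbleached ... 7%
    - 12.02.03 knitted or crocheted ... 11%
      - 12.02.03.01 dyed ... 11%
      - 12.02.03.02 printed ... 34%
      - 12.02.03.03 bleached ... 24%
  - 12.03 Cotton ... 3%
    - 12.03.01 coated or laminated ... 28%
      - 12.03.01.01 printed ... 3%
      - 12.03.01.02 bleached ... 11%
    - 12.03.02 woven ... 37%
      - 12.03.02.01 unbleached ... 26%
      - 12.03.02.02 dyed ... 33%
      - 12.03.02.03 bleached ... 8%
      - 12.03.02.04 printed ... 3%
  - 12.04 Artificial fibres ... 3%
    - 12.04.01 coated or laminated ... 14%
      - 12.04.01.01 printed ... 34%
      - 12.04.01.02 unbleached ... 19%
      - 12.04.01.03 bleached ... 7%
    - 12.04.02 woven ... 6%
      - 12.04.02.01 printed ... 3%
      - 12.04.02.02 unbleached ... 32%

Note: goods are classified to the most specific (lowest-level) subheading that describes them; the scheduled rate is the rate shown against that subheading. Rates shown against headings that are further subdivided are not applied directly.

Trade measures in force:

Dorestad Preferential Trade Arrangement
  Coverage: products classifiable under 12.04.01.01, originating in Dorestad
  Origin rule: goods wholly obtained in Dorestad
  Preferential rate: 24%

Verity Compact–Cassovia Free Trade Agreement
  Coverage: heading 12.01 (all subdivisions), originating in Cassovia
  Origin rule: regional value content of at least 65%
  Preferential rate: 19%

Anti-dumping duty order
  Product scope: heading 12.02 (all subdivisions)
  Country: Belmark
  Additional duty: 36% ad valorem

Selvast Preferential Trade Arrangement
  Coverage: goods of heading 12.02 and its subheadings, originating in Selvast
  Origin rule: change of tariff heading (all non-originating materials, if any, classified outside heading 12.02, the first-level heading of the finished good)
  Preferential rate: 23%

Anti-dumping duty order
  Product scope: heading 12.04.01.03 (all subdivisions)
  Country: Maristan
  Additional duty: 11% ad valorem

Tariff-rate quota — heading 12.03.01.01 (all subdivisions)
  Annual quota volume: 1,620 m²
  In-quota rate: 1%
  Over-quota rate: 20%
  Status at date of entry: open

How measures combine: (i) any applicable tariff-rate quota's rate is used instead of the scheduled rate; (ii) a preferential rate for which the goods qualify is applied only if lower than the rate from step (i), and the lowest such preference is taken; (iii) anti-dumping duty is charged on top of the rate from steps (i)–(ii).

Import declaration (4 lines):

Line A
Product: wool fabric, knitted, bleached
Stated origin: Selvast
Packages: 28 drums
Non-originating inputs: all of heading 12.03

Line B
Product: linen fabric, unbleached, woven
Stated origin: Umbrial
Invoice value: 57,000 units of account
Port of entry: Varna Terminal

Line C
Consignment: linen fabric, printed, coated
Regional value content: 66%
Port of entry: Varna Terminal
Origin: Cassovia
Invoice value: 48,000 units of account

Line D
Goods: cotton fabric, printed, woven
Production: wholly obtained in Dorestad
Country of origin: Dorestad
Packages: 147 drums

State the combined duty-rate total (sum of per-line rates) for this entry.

35%

Line A: wool → 12.02; knitted → 12.02.03; bleached → 12.02.03.03. Scheduled 24%. Selvast agreement on 12.02: CTH met → 23% available; preferential 23%. → 23%.
Line B: linen → 12.01; woven → 12.01.04; unbleached → 12.01.04.02. Scheduled 6%. No special measure applies. → 6%.
Line C: linen → 12.01; coated → 12.01.02; printed → 12.01.02.01. Scheduled 3%. Cassovia agreement on 12.01: RVC ≥ 65% → 19% available; preference 19% not lower than 3% → no reduction. → 3%.
Line D: cotton → 12.03; woven → 12.03.02; printed → 12.03.02.04. Scheduled 3%. Dorestad agreement on 12.04.01.01: 12.03.02.04 not covered. → 3%.
Sum: 23% + 6% + 3% + 3% = 35%.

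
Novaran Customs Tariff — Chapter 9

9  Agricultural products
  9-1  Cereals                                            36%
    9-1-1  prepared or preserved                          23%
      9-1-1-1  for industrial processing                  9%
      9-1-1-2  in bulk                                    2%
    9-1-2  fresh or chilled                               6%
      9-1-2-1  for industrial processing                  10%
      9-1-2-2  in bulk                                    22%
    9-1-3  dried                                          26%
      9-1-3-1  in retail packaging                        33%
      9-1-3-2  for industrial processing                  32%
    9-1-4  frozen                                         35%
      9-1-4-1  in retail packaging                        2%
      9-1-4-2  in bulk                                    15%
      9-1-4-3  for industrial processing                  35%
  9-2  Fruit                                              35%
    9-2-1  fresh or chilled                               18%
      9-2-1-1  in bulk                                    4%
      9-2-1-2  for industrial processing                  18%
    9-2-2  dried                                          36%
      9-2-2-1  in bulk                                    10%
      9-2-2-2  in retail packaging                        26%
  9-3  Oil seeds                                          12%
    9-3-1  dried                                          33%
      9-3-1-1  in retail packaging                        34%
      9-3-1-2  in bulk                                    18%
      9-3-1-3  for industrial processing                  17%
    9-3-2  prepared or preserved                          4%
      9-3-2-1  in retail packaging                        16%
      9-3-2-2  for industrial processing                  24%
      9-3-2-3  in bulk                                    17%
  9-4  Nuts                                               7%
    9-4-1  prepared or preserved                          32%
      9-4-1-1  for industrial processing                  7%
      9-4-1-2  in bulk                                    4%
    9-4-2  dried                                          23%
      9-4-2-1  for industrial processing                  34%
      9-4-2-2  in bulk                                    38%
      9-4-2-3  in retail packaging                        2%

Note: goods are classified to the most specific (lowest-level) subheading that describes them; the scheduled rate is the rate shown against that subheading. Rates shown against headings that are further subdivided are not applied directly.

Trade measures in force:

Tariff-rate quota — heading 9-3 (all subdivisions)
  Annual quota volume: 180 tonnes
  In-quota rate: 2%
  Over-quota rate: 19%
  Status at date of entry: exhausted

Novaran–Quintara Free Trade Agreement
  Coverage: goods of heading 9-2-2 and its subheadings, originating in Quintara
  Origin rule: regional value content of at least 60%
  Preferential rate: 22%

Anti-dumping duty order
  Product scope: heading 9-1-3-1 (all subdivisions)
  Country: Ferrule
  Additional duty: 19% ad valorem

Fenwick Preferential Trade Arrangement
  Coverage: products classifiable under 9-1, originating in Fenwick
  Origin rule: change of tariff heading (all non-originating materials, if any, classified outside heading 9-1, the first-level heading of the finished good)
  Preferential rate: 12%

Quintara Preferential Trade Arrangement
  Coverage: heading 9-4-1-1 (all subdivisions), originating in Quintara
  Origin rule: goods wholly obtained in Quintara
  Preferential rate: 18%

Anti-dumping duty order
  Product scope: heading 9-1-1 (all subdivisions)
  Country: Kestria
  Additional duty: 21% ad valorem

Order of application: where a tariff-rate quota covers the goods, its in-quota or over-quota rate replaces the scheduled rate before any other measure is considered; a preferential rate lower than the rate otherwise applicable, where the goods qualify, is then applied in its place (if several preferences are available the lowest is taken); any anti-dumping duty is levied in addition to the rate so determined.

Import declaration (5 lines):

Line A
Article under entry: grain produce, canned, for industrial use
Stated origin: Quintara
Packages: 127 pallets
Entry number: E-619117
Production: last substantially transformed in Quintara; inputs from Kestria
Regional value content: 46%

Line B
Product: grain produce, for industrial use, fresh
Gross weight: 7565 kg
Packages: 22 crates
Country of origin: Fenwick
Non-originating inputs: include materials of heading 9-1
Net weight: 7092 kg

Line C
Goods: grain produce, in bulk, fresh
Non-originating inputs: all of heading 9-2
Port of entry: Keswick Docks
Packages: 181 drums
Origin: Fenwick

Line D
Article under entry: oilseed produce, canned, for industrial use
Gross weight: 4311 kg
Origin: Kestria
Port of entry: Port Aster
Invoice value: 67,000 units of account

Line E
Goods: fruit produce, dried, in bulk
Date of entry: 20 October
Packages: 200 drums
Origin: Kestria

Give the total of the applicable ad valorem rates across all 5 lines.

60%

Line A: grain → 9-1; canned → 9-1-1; for industrial use → 9-1-1-1. Scheduled 9%. Quintara agreement on 9-2-2: 9-1-1-1 not covered; Quintara agreement on 9-4-1-1: 9-1-1-1 not covered. → 9%.
Line B: grain → 9-1; fresh → 9-1-2; for industrial use → 9-1-2-1. Scheduled 10%. Fenwick agreement on 9-1: CTH not met. → 10%.
Line C: grain → 9-1; fresh → 9-1-2; in bulk → 9-1-2-2. Scheduled 22%. Fenwick agreement on 9-1: CTH met → 12% available; preferential 12%. → 12%.
Line D: oilseed → 9-3; canned → 9-3-2; for industrial use → 9-3-2-2. Scheduled 24%. quota on 9-3 exhausted → over-quota 19%. → 19%.
Line E: fruit → 9-2; dried → 9-2-2; in bulk → 9-2-2-1. Scheduled 10%. No special measure applies. → 10%.
Sum: 9% + 10% + 12% + 19% + 10% = 60%.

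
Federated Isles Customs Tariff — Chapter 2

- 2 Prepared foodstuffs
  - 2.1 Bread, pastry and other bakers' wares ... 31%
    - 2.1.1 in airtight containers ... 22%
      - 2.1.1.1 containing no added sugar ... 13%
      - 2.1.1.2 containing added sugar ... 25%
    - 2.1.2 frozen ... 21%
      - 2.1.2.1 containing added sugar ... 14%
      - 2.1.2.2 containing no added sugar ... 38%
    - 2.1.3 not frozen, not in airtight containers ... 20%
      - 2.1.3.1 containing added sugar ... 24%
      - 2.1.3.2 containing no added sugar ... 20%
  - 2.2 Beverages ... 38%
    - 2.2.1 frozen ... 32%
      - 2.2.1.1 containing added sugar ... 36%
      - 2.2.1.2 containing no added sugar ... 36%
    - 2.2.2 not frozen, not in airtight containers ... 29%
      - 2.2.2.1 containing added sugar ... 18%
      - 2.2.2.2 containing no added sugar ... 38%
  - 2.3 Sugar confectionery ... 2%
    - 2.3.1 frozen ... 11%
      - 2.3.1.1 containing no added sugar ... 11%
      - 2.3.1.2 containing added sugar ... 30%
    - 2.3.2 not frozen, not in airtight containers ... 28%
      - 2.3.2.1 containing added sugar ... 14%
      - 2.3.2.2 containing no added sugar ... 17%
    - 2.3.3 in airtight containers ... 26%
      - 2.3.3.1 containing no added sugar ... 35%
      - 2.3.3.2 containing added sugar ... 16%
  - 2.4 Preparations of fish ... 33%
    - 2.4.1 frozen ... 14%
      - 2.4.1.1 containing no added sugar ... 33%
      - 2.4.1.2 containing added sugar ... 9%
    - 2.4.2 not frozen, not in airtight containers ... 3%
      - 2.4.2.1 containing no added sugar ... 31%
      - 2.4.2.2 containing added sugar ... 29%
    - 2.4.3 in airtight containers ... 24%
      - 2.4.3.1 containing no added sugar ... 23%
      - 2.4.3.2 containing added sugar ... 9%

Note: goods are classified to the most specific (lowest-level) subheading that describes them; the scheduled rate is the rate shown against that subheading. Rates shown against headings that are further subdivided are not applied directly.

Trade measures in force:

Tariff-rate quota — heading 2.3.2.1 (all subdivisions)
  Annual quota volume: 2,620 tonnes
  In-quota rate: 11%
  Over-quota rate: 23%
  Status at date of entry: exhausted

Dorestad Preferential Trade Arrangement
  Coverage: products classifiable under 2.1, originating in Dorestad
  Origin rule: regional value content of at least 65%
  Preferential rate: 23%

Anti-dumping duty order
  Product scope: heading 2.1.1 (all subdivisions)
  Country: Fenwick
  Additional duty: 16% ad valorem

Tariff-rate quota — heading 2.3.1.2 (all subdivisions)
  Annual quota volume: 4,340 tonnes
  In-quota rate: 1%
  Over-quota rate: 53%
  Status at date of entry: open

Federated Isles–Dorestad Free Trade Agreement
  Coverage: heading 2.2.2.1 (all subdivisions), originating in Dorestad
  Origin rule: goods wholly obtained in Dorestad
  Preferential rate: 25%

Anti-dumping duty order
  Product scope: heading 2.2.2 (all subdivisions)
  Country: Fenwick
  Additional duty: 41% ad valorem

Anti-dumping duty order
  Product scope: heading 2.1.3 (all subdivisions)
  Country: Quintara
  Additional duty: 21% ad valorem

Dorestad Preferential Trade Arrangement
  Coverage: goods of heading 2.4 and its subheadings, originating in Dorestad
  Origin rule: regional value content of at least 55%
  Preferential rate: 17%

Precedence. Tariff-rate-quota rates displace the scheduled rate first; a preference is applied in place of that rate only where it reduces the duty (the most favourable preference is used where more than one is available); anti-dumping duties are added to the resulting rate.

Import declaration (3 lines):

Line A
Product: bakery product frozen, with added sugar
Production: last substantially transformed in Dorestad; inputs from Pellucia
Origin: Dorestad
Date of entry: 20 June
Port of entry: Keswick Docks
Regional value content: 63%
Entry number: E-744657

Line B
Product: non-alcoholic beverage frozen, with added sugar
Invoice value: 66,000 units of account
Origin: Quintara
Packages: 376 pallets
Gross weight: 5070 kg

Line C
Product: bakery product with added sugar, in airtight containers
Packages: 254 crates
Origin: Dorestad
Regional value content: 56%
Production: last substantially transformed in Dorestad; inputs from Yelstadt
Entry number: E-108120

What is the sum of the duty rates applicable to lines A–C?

Line A: bakery product → 2.1; frozen → 2.1.2; with added sugar → 2.1.2.1. Scheduled 14%. Dorestad agreement on 2.1: RVC < 65%; Dorestad agreement on 2.2.2.1: 2.1.2.1 not covered; Dorestad agreement on 2.4: 2.1.2.1 not covered. → 14%.
Line B: non-alcoholic beverage → 2.2; frozen → 2.2.1; with added sugar → 2.2.1.1. Scheduled 36%. No special measure applies. → 36%.
Line C: bakery product → 2.1; in airtight containers → 2.1.1; with added sugar → 2.1.1.2. Scheduled 25%. Dorestad agreement on 2.1: RVC < 65%; Dorestad agreement on 2.2.2.1: 2.1.1.2 not covered; Dorestad agreement on 2.4: 2.1.1.2 not covered. → 25%.
Sum: 14% + 36% + 25% = 75%.

75%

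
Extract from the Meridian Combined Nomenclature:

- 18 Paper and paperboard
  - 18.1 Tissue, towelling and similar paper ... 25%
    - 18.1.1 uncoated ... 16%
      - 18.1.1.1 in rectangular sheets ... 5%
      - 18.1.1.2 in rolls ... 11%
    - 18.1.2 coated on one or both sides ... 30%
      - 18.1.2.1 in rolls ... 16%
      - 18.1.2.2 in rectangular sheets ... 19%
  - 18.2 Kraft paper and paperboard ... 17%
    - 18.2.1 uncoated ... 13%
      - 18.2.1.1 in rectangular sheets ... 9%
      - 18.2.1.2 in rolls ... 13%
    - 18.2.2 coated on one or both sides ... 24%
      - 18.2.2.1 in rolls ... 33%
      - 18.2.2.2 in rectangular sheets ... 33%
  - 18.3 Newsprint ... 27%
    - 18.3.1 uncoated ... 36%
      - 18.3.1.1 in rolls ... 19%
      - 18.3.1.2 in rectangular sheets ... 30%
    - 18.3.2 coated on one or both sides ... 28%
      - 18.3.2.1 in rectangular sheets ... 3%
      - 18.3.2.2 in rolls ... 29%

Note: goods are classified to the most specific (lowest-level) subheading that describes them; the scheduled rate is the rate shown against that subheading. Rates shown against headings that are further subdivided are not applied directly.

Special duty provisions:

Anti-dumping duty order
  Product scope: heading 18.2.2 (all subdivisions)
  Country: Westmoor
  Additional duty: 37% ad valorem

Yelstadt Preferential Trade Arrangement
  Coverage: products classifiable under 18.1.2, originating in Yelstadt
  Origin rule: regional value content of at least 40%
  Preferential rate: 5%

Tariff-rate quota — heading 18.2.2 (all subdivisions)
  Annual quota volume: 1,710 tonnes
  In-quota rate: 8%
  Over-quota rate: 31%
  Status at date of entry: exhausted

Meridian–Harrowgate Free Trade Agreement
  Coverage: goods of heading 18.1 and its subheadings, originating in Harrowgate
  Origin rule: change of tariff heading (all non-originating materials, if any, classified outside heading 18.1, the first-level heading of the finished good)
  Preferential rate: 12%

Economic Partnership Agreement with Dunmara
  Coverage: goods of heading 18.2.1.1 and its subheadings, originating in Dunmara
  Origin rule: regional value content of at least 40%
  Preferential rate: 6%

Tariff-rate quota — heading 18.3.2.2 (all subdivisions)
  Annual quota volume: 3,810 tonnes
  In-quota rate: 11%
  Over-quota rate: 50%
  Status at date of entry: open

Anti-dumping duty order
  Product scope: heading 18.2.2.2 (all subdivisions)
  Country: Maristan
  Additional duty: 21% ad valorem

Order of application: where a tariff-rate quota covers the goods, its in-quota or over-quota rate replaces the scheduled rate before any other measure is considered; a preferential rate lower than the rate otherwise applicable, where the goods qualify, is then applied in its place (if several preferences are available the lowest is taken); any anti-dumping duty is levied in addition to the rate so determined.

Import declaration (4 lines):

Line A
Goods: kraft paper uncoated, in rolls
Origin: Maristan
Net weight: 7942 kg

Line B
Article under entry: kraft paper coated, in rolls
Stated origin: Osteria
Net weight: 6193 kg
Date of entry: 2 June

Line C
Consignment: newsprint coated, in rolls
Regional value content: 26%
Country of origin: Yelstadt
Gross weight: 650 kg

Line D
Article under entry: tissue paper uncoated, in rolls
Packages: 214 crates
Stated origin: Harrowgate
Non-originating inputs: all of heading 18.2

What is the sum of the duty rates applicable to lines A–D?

66%

Line A: kraft paper → 18.2; uncoated → 18.2.1; in rolls → 18.2.1.2. Scheduled 13%. No special measure applies. → 13%.
Line B: kraft paper → 18.2; coated → 18.2.2; in rolls → 18.2.2.1. Scheduled 33%. quota on 18.2.2 exhausted → over-quota 31%. → 31%.
Line C: newsprint → 18.3; coated → 18.3.2; in rolls → 18.3.2.2. Scheduled 29%. quota on 18.3.2.2 open → in-quota 11%; Yelstadt agreement on 18.1.2: 18.3.2.2 not covered. → 11%.
Line D: tissue paper → 18.1; uncoated → 18.1.1; in rolls → 18.1.1.2. Scheduled 11%. Harrowgate agreement on 18.1: CTH met → 12% available; preference 12% not lower than 11% → no reduction. → 11%.
Sum: 13% + 31% + 11% + 11% = 66%.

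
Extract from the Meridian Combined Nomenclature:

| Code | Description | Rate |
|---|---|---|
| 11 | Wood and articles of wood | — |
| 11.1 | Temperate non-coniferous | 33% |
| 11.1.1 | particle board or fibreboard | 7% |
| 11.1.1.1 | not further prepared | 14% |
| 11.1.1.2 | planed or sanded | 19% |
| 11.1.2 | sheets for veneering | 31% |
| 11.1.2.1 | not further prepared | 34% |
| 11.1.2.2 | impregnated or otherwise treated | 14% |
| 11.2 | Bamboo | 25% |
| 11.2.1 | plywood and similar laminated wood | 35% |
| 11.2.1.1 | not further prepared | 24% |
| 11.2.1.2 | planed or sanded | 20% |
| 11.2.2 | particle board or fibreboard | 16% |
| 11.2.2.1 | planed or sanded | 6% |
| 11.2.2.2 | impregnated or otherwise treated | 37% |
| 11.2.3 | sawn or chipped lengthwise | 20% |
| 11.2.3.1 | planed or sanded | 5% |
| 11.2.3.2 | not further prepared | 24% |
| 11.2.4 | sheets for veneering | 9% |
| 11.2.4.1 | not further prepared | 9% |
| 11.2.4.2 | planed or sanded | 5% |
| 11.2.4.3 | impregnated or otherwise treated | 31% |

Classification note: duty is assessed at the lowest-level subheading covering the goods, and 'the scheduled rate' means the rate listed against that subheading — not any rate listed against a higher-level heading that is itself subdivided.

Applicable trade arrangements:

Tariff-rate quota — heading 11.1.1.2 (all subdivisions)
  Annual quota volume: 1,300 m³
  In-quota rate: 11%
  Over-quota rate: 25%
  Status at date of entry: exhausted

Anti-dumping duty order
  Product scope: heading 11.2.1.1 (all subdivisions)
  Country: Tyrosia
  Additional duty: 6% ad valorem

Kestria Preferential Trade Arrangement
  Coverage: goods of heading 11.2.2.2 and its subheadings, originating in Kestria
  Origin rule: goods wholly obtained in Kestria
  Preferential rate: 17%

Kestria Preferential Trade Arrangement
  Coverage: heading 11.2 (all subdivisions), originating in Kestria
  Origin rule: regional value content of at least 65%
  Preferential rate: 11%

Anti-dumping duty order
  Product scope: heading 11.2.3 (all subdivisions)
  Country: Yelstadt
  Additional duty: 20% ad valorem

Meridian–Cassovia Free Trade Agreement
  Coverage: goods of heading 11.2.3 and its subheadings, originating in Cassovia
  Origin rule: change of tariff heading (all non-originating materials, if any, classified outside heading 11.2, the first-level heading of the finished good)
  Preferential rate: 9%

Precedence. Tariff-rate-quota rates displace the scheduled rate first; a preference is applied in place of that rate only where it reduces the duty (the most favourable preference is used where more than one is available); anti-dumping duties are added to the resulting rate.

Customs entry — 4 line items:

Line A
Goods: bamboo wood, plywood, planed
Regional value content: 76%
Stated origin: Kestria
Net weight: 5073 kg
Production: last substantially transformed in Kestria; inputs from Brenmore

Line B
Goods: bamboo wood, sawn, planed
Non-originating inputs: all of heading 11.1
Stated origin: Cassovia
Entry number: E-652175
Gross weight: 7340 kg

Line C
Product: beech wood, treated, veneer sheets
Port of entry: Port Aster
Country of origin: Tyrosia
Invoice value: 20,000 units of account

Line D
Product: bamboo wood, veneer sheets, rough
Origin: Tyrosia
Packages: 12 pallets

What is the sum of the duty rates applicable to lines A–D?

Line A: bamboo → 11.2; plywood → 11.2.1; planed → 11.2.1.2. Scheduled 20%. Kestria agreement on 11.2.2.2: 11.2.1.2 not covered; Kestria agreement on 11.2: RVC ≥ 65% → 11% available; preferential 11%. → 11%.
Line B: bamboo → 11.2; sawn → 11.2.3; planed → 11.2.3.1. Scheduled 5%. Cassovia agreement on 11.2.3: CTH met → 9% available; preference 9% not lower than 5% → no reduction. → 5%.
Line C: beech → 11.1; veneer sheets → 11.1.2; treated → 11.1.2.2. Scheduled 14%. No special measure applies. → 14%.
Line D: bamboo → 11.2; veneer sheets → 11.2.4; rough → 11.2.4.1. Scheduled 9%. No special measure applies. → 9%.
Sum: 11% + 5% + 14% + 9% = 39%.

39%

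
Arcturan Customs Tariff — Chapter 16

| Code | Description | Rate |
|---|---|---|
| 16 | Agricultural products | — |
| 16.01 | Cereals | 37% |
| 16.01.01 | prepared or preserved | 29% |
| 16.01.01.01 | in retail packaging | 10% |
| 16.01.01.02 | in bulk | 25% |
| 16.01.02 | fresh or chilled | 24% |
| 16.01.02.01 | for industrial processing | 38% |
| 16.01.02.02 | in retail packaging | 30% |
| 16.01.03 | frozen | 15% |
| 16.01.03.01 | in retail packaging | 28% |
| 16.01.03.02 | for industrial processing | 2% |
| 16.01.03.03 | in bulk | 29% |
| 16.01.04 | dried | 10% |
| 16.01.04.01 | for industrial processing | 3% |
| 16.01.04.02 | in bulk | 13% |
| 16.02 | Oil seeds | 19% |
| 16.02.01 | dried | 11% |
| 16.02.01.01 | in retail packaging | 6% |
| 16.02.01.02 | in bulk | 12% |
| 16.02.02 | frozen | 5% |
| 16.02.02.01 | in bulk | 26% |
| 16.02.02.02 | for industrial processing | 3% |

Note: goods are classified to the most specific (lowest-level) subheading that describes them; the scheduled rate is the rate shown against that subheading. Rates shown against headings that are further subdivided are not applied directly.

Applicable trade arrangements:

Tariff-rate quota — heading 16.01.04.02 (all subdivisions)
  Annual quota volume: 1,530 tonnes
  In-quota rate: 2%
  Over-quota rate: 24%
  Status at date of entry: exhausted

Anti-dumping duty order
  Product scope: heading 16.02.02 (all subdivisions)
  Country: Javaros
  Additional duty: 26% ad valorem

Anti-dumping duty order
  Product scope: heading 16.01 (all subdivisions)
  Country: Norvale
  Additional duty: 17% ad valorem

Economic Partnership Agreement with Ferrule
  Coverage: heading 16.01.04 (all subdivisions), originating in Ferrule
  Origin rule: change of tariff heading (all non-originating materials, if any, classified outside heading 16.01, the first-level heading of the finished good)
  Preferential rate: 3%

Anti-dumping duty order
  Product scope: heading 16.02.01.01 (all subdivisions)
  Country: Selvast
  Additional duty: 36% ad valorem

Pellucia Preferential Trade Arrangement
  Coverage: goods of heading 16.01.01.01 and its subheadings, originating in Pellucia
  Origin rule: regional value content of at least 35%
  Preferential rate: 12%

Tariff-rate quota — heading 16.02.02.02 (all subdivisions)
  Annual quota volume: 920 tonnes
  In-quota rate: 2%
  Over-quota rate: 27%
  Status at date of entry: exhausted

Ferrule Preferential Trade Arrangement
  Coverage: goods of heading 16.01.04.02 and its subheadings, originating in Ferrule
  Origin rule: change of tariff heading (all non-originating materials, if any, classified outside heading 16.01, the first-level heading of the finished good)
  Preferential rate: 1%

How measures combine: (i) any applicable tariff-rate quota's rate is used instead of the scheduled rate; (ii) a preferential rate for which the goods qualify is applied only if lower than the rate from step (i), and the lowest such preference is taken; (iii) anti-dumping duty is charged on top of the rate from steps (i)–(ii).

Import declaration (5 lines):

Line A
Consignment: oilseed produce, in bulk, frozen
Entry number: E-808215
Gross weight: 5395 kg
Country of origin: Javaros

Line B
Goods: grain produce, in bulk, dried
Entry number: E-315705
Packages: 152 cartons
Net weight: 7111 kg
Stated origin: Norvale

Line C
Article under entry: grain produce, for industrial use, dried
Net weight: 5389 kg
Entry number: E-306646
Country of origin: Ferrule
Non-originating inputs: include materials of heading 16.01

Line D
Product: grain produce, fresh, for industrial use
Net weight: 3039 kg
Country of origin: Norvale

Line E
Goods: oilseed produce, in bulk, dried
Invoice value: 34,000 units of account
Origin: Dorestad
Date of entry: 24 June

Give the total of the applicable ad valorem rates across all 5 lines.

Line A: oilseed → 16.02; frozen → 16.02.02; in bulk → 16.02.02.01. Scheduled 26%. anti-dumping (Javaros, 16.02.02): +26%; total 26% + 26% = 52%. → 52%.
Line B: grain → 16.01; dried → 16.01.04; in bulk → 16.01.04.02. Scheduled 13%. quota on 16.01.04.02 exhausted → over-quota 24%; anti-dumping (Norvale, 16.01): +17%; total 24% + 17% = 41%. → 41%.
Line C: grain → 16.01; dried → 16.01.04; for industrial use → 16.01.04.01. Scheduled 3%. Ferrule agreement on 16.01.04: CTH not met; Ferrule agreement on 16.01.04.02: 16.01.04.01 not covered. → 3%.
Line D: grain → 16.01; fresh → 16.01.02; for industrial use → 16.01.02.01. Scheduled 38%. anti-dumping (Norvale, 16.01): +17%; total 38% + 17% = 55%. → 55%.
Line E: oilseed → 16.02; dried → 16.02.01; in bulk → 16.02.01.02. Scheduled 12%. No special measure applies. → 12%.
Sum: 52% + 41% + 3% + 55% + 12% = 163%.

163%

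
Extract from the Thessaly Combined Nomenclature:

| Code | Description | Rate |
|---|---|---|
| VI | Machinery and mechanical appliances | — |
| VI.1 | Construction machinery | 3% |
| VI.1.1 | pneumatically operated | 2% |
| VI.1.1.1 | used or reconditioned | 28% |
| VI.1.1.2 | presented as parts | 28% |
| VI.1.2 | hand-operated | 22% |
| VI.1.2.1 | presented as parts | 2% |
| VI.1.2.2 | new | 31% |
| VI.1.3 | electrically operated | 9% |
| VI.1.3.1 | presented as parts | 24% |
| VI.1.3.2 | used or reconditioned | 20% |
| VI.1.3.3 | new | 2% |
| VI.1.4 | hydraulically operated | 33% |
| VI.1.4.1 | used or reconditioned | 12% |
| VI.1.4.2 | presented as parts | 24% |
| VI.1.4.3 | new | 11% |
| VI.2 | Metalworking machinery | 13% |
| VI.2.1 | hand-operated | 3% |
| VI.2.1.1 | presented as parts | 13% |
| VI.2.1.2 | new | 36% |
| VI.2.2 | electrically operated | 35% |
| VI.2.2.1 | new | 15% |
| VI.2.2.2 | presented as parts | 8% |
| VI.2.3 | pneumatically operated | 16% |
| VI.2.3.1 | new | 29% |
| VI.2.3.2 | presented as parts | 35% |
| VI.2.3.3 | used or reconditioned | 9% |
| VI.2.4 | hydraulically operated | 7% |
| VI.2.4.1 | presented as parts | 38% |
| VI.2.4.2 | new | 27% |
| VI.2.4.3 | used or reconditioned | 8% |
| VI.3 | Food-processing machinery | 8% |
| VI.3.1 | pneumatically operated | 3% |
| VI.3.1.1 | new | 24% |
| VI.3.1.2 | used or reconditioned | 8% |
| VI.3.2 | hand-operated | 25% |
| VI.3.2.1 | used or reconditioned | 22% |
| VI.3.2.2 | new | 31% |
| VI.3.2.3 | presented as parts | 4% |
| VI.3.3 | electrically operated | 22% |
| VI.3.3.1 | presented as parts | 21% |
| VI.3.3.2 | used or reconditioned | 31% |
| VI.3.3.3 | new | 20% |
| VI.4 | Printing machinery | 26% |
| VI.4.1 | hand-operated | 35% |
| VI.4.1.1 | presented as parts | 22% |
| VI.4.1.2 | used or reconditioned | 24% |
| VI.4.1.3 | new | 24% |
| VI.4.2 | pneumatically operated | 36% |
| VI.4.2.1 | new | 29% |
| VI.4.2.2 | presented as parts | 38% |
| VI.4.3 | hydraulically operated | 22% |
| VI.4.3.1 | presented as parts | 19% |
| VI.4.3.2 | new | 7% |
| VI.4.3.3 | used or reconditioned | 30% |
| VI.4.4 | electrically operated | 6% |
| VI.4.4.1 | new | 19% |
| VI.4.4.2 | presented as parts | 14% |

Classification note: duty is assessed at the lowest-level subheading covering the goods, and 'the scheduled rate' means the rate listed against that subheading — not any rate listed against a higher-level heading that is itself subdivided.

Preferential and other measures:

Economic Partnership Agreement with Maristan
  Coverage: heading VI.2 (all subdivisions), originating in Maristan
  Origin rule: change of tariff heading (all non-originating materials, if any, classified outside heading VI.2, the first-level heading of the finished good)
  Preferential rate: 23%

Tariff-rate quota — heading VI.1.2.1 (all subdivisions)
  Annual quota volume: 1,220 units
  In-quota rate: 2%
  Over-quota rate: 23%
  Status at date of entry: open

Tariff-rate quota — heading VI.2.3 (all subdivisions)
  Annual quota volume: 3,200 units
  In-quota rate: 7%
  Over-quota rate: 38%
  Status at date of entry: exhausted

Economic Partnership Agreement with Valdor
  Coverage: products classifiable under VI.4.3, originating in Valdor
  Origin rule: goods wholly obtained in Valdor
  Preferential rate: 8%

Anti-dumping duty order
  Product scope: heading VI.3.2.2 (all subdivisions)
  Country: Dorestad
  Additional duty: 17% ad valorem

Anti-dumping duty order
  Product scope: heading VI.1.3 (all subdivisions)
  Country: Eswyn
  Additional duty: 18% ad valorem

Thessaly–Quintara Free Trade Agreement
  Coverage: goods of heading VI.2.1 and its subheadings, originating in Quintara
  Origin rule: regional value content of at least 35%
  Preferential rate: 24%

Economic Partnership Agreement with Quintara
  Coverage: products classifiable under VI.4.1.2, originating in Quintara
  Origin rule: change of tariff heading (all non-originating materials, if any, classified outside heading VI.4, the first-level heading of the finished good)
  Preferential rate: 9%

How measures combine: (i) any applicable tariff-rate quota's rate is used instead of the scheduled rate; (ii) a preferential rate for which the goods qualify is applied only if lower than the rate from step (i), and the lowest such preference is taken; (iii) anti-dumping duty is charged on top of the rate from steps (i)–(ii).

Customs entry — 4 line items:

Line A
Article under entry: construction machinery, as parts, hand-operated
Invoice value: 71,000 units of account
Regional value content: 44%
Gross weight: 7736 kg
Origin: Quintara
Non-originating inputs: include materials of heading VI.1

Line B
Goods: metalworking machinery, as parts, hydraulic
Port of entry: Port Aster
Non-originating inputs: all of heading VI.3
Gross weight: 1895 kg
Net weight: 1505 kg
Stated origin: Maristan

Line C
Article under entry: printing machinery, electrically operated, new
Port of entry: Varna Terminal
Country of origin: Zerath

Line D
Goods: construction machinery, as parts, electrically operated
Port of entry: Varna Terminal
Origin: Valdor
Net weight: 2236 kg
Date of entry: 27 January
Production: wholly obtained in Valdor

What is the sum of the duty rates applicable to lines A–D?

Line A: construction → VI.1; hand-operated → VI.1.2; as parts → VI.1.2.1. Scheduled 2%. quota on VI.1.2.1 open → in-quota 2%; Quintara agreement on VI.2.1: VI.1.2.1 not covered; Quintara agreement on VI.4.1.2: VI.1.2.1 not covered. → 2%.
Line B: metalworking → VI.2; hydraulic → VI.2.4; as parts → VI.2.4.1. Scheduled 38%. Maristan agreement on VI.2: CTH met → 23% available; preferential 23%. → 23%.
Line C: printing → VI.4; electrically operated → VI.4.4; new → VI.4.4.1. Scheduled 19%. No special measure applies. → 19%.
Line D: construction → VI.1; electrically operated → VI.1.3; as parts → VI.1.3.1. Scheduled 24%. Valdor agreement on VI.4.3: VI.1.3.1 not covered. → 24%.
Sum: 2% + 23% + 19% + 24% = 68%.

68%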